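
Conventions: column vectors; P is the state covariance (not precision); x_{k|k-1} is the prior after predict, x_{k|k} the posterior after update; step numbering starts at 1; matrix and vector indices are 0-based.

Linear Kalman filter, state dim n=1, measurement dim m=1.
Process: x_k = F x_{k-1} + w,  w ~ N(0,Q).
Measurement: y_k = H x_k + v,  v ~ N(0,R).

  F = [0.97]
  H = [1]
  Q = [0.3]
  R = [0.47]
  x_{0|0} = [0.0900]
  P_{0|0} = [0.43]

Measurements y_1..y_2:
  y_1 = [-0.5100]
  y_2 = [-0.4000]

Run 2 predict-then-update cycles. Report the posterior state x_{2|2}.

x_post = [-0.3377]

step 1: x^-=[0.0873]  P^-=[0.7046]  S=[1.1746]  K=[0.5999]  nu=[-0.5973]  x^+=[-0.2710]  P^+=[0.2819]
step 2: x^-=[-0.2629]  P^-=[0.5653]  S=[1.0353]  K=[0.5460]  nu=[-0.1371]  x^+=[-0.3377]  P^+=[0.2566]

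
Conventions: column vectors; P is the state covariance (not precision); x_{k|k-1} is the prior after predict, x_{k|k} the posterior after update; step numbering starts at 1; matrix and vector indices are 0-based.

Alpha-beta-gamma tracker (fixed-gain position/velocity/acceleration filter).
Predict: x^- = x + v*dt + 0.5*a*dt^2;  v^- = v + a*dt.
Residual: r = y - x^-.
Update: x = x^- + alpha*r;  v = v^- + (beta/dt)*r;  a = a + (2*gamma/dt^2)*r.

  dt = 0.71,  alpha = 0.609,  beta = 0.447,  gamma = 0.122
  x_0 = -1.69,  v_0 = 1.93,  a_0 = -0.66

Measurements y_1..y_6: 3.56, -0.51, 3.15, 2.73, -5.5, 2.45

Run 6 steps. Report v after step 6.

v_post = -3.1357

step 1: x_pred=-0.4861  r=4.0461  x^+=1.9780  v^+=4.0087  a^+=1.2984
step 2: x_pred=5.1514  r=-5.6614  x^+=1.7036  v^+=1.3663  a^+=-1.4419
step 3: x_pred=2.3102  r=0.8398  x^+=2.8217  v^+=0.8712  a^+=-1.0354
step 4: x_pred=3.1792  r=-0.4492  x^+=2.9057  v^+=-0.1468  a^+=-1.2529
step 5: x_pred=2.4857  r=-7.9857  x^+=-2.3776  v^+=-6.0639  a^+=-5.1182
step 6: x_pred=-7.9730  r=10.4230  x^+=-1.6254  v^+=-3.1357  a^+=-0.0731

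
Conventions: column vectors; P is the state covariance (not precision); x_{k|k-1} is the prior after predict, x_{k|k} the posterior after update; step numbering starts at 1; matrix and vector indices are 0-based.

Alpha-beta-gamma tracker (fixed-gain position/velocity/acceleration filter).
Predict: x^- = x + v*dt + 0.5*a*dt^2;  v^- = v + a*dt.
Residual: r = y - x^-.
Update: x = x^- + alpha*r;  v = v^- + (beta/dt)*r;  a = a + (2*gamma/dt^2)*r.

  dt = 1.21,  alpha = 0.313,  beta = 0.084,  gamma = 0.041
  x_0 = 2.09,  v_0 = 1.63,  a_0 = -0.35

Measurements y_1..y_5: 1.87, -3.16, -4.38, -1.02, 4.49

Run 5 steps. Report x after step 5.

x_post = -3.0805

step 1: x_pred=3.8061  r=-1.9361  x^+=3.2001  v^+=1.0721  a^+=-0.4584
step 2: x_pred=4.1617  r=-7.3217  x^+=1.8700  v^+=0.0091  a^+=-0.8685
step 3: x_pred=1.2453  r=-5.6253  x^+=-0.5155  v^+=-1.4323  a^+=-1.1836
step 4: x_pred=-3.1150  r=2.0950  x^+=-2.4592  v^+=-2.7190  a^+=-1.0662
step 5: x_pred=-6.5297  r=11.0197  x^+=-3.0805  v^+=-3.2441  a^+=-0.4490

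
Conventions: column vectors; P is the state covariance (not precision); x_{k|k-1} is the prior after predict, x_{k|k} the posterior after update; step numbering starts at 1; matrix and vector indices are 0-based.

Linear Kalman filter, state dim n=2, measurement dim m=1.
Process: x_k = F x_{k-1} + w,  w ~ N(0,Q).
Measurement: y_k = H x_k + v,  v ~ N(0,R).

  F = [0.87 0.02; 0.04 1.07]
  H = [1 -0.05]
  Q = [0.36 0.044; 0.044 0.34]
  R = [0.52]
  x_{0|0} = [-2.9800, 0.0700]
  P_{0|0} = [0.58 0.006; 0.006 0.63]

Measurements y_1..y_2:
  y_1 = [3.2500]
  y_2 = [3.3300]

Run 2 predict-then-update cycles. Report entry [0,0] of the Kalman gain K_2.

K[0,0] = 0.5357

step 1: x^-=[-2.5912, -0.0443]  P^-=[0.7995 0.0833; 0.0833 1.0627]  S=[1.3138]  K=[0.6053; 0.0229]  nu=[5.8390]  x^+=[0.9434, 0.0896]  P^+=[0.3180 0.0650; 0.0650 1.0620]
step 2: x^-=[0.8226, 0.1336]  P^-=[0.6034 0.1384; 0.1384 1.5620]  S=[1.1135]  K=[0.5357; 0.0541]  nu=[2.5141]  x^+=[2.1694, 0.2697]  P^+=[0.2839 0.1061; 0.1061 1.5587]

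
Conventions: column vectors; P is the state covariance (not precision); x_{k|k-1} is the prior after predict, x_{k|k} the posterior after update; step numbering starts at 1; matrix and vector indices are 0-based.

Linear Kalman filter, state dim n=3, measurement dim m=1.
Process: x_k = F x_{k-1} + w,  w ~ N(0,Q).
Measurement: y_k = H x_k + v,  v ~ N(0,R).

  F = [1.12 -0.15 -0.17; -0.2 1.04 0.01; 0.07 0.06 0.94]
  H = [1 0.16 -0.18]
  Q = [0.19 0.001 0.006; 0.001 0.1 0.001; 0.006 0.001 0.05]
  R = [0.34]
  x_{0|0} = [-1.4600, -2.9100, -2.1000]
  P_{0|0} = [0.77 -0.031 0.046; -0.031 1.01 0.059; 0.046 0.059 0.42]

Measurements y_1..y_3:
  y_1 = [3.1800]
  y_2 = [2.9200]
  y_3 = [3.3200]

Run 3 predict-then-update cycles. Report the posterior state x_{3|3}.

x_post = [3.9876, -4.1729, -1.9593]

step 1: x^-=[-0.8417, -2.7554, -2.2508]  P^-=[1.1867 -0.3752 0.0274; -0.3752 1.2372 0.1044; 0.0274 0.1044 0.4410]  S=[1.4367]  K=[0.7808; -0.1365; -0.0246]  nu=[4.0574]  x^+=[2.3262, -3.3091, -2.3505]  P^+=[0.3109 -0.2221 0.0549; -0.2221 1.2104 0.0996; 0.0549 0.0996 0.4401]
step 2: x^-=[3.5013, -3.9302, -2.2452]  P^-=[0.6787 -0.5389 -0.0213; -0.5389 1.5160 0.1499; -0.0213 0.1499 0.4614]  S=[0.8991]  K=[0.6633; -0.3596; -0.0894]  nu=[-0.3565]  x^+=[3.2648, -3.8020, -2.2133]  P^+=[0.2832 -0.3244 0.0320; -0.3244 1.3997 0.1210; 0.0320 0.1210 0.4542]
step 3: x^-=[4.6031, -4.6292, -2.0801]  P^-=[0.6928 -0.6893 -0.0604; -0.6893 1.7626 0.1813; -0.0604 0.1813 0.4729]  S=[0.8840]  K=[0.6713; -0.4977; -0.1318]  nu=[-0.9168]  x^+=[3.9876, -4.1729, -1.9593]  P^+=[0.2945 -0.3940 0.0178; -0.3940 1.5437 0.1234; 0.0178 0.1234 0.4575]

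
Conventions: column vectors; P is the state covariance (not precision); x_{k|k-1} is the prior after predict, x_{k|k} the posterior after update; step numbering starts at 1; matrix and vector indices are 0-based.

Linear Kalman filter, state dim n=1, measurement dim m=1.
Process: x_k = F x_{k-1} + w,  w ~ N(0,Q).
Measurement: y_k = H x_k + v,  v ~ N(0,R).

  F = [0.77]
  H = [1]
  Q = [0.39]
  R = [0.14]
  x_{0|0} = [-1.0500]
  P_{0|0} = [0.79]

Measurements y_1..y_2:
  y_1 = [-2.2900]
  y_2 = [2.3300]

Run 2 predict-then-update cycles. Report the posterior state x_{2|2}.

x_post = [1.4143]

step 1: x^-=[-0.8085]  P^-=[0.8584]  S=[0.9984]  K=[0.8598]  nu=[-1.4815]  x^+=[-2.0823]  P^+=[0.1204]
step 2: x^-=[-1.6033]  P^-=[0.4614]  S=[0.6014]  K=[0.7672]  nu=[3.9333]  x^+=[1.4143]  P^+=[0.1074]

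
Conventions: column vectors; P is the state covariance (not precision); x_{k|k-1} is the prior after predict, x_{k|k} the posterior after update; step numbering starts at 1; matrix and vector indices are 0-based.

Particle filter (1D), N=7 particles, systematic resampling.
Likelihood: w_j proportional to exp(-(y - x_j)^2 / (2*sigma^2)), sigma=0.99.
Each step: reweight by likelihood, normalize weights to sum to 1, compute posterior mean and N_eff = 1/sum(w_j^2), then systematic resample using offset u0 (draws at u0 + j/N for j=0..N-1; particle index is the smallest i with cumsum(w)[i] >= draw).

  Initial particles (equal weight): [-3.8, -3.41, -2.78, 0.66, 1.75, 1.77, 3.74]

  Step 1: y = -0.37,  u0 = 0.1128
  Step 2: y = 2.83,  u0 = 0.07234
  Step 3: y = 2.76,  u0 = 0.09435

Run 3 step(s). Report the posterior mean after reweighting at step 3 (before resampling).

post_mean = 1.6899

step 1: w=[0.0029, 0.0106, 0.0613, 0.6904, 0.1198, 0.1147, 0.0002]  mean=0.6514  Neff=1.9681  idx=[3, 3, 3, 3, 3, 4, 5]
step 2: w=[0.0577, 0.0577, 0.0577, 0.0577, 0.0577, 0.3518, 0.3596]  mean=1.4426  Neff=3.7079  idx=[1, 3, 5, 5, 6, 6, 6]
step 3: w=[0.0328, 0.0328, 0.1846, 0.1846, 0.1884, 0.1884, 0.1884]  mean=1.6899  Neff=5.6555  idx=[2, 2, 3, 4, 5, 5, 6]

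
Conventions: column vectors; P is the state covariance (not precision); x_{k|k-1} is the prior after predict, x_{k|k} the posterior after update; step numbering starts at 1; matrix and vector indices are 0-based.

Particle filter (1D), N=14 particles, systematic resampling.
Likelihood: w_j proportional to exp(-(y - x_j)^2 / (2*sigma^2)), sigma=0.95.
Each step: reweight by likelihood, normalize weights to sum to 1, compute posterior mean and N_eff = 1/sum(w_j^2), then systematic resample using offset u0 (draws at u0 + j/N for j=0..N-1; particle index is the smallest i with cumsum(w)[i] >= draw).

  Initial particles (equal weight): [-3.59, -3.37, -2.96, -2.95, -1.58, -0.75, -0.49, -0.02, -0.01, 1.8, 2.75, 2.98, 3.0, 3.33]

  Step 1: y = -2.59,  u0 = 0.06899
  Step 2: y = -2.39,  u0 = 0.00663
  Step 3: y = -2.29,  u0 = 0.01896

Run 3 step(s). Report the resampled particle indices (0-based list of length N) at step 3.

resampled_idx = [0, 2, 3, 4, 5, 6, 7, 8, 8, 9, 10, 11, 12, 13]

step 1: w=[0.1435, 0.1782, 0.2314, 0.2324, 0.1419, 0.0383, 0.0217, 0.0064, 0.0062, 0.0000, 0.0000, 0.0000, 0.0000, 0.0000]  mean=-2.7498  Neff=5.4932  idx=[0, 0, 1, 1, 2, 2, 2, 3, 3, 3, 3, 4, 4, 8]
step 2: w=[0.0480, 0.0480, 0.0626, 0.0626, 0.0891, 0.0891, 0.0891, 0.0896, 0.0896, 0.0896, 0.0896, 0.0741, 0.0741, 0.0046]  mean=-2.8500  Neff=12.5919  idx=[0, 1, 2, 3, 4, 5, 6, 7, 7, 8, 9, 10, 11, 12]
step 3: w=[0.0408, 0.0408, 0.0545, 0.0545, 0.0811, 0.0811, 0.0811, 0.0817, 0.0817, 0.0817, 0.0817, 0.0817, 0.0787, 0.0787]  mean=-2.8348  Neff=13.3697  idx=[0, 2, 3, 4, 5, 6, 7, 8, 8, 9, 10, 11, 12, 13]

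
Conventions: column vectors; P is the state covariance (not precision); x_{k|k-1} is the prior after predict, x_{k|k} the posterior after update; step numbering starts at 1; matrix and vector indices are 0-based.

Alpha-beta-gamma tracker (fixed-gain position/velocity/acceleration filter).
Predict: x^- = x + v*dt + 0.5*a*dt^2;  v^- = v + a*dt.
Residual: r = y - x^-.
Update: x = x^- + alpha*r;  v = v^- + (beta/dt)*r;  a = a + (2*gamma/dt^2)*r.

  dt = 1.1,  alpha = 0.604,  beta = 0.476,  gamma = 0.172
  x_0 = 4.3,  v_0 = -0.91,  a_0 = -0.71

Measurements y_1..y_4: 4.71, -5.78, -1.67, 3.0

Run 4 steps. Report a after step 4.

step 1: x_pred=2.8694  r=1.8406  x^+=3.9811  v^+=-0.8945  a^+=-0.1867
step 2: x_pred=2.8842  r=-8.6642  x^+=-2.3490  v^+=-4.8492  a^+=-2.6499
step 3: x_pred=-9.2863  r=7.6163  x^+=-4.6861  v^+=-4.4683  a^+=-0.4846
step 4: x_pred=-9.8944  r=12.8944  x^+=-2.1062  v^+=0.5783  a^+=3.1812

a_post = 3.1812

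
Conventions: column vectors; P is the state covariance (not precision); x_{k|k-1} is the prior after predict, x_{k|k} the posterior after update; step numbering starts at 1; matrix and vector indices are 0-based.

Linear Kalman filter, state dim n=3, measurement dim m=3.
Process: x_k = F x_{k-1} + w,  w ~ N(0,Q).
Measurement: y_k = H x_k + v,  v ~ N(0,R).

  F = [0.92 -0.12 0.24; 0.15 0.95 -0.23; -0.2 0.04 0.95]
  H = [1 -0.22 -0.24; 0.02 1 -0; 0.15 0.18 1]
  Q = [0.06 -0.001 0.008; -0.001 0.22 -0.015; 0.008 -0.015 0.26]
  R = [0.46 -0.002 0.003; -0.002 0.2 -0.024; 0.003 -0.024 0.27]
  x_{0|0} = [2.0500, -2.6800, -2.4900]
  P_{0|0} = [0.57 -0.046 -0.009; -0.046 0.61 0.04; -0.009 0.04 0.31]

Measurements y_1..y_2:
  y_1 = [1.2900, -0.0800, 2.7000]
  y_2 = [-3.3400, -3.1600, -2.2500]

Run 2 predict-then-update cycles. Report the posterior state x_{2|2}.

step 1: x^-=[1.6100, -1.6658, -2.8827]  P^-=[0.5730 -0.0366 -0.0435; -0.0366 0.7698 -0.0342; -0.0435 -0.0342 0.5707]  S=[1.1365 -0.1879 -0.1169; -0.1879 0.9685 0.0756; -0.1169 0.0756 0.8512]  K=[0.5435 0.0709 0.1104; -0.0403 0.7830 0.0411; -0.1030 -0.1070 0.6510]  nu=[-1.3783, 1.5536, 5.6410]  x^+=[1.5938, -0.1619, 0.7651]  P^+=[0.2493 0.0055 -0.0086; 0.0055 0.1556 -0.0366; -0.0086 -0.0366 0.1859]
step 2: x^-=[1.6694, -0.0907, 0.4016]  P^-=[0.2811 0.0022 0.0008; 0.0022 0.3940 -0.0926; 0.0008 -0.0926 0.4384]  S=[0.7743 -0.0586 -0.0502; -0.0586 0.5942 -0.0444; -0.0502 -0.0444 0.6945]  K=[0.3725 0.0569 0.0930; -0.0297 0.6609 0.0095; -0.0791 -0.1191 0.5941]  nu=[-4.9330, -3.1026, -2.8857]  x^+=[-0.6130, -2.0221, -0.5531]  P^+=[0.1722 0.0050 -0.0019; 0.0050 0.1319 -0.0379; -0.0019 -0.0379 0.1701]

x_post = [-0.6130, -2.0221, -0.5531]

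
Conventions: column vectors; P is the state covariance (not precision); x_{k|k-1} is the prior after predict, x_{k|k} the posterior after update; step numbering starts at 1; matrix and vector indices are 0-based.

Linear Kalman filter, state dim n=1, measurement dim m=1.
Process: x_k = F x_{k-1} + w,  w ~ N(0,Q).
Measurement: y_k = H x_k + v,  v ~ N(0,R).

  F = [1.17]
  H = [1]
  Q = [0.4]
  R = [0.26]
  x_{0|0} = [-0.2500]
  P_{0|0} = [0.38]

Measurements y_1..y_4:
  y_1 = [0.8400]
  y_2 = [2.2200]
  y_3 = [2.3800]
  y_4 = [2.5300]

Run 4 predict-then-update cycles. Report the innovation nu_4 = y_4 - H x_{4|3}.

innov = [-0.1621]

step 1: x^-=[-0.2925]  P^-=[0.9202]  S=[1.1802]  K=[0.7797]  nu=[1.1325]  x^+=[0.5905]  P^+=[0.2027]
step 2: x^-=[0.6909]  P^-=[0.6775]  S=[0.9375]  K=[0.7227]  nu=[1.5291]  x^+=[1.7959]  P^+=[0.1879]
step 3: x^-=[2.1012]  P^-=[0.6572]  S=[0.9172]  K=[0.7165]  nu=[0.2788]  x^+=[2.3010]  P^+=[0.1863]
step 4: x^-=[2.6921]  P^-=[0.6550]  S=[0.9150]  K=[0.7159]  nu=[-0.1621]  x^+=[2.5761]  P^+=[0.1861]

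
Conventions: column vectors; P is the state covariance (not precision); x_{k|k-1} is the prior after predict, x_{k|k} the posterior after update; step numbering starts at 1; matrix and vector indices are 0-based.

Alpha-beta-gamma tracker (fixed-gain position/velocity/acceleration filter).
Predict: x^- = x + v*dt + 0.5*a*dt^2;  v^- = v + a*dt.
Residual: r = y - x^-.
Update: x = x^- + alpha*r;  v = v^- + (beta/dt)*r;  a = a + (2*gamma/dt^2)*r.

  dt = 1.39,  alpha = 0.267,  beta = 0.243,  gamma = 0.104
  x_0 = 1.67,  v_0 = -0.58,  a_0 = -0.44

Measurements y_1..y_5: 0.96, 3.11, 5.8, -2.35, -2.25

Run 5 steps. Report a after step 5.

a_post = -0.1510

step 1: x_pred=0.4387  r=0.5213  x^+=0.5779  v^+=-1.1005  a^+=-0.3839
step 2: x_pred=-1.3226  r=4.4326  x^+=-0.1391  v^+=-0.8592  a^+=0.0933
step 3: x_pred=-1.2432  r=7.0432  x^+=0.6373  v^+=0.5018  a^+=0.8515
step 4: x_pred=2.1575  r=-4.5075  x^+=0.9540  v^+=0.8975  a^+=0.3663
step 5: x_pred=2.5553  r=-4.8053  x^+=1.2723  v^+=0.5665  a^+=-0.1510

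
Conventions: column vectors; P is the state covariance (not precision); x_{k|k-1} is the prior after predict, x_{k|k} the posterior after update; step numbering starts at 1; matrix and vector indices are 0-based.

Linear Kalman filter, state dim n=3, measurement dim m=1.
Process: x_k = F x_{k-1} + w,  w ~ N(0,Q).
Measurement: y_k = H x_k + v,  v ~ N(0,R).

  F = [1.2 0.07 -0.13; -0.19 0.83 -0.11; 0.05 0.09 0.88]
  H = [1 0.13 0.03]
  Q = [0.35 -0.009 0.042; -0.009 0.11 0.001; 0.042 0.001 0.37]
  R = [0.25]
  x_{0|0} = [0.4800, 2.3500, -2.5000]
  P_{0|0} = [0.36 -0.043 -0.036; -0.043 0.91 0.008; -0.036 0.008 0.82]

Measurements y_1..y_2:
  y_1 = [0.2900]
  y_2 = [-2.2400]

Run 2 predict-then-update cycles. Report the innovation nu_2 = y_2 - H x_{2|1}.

step 1: x^-=[1.0655, 2.1343, -1.9645]  P^-=[0.8906 -0.0658 -0.0667; -0.0658 0.7704 -0.0029; -0.0667 -0.0029 1.0110]  S=[1.1334]  K=[0.7765; 0.0302; -0.0324]  nu=[-0.9940]  x^+=[0.2937, 2.1042, -1.9323]  P^+=[0.2073 -0.0924 -0.0382; -0.0924 0.7694 -0.0018; -0.0382 -0.0018 1.0098]
step 2: x^-=[0.7509, 1.9033, -1.4964]  P^-=[0.6657 -0.0836 -0.1067; -0.0836 0.6876 -0.0382; -0.1067 -0.0382 1.1543]  S=[0.8999]  K=[0.7241; 0.0051; -0.0856]  nu=[-3.1934]  x^+=[-1.5615, 1.8869, -1.2231]  P^+=[0.1939 -0.0870 -0.0509; -0.0870 0.6876 -0.0378; -0.0509 -0.0378 1.1477]

innov = [-3.1934]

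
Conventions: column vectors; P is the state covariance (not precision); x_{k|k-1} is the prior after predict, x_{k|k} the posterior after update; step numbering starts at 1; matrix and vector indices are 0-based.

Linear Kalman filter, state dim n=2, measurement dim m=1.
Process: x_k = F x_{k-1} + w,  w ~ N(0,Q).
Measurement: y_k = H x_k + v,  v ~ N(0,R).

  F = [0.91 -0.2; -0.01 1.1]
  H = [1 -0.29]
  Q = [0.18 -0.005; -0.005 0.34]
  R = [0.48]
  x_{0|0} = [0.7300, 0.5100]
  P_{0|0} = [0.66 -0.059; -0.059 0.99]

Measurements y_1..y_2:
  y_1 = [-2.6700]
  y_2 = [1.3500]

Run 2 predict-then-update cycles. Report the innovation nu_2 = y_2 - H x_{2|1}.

innov = [3.4344]

step 1: x^-=[0.5623, 0.5537]  P^-=[0.7876 -0.2880; -0.2880 1.5393]  S=[1.5641]  K=[0.5570; -0.4695]  nu=[-3.0717]  x^+=[-1.1485, 1.9959]  P^+=[0.3024 0.1210; 0.1210 1.1945]
step 2: x^-=[-1.4443, 2.2070]  P^-=[0.4342 -0.1491; -0.1491 1.7827]  S=[1.1506]  K=[0.4149; -0.5789]  nu=[3.4344]  x^+=[-0.0193, 0.2187]  P^+=[0.2361 0.1273; 0.1273 1.3970]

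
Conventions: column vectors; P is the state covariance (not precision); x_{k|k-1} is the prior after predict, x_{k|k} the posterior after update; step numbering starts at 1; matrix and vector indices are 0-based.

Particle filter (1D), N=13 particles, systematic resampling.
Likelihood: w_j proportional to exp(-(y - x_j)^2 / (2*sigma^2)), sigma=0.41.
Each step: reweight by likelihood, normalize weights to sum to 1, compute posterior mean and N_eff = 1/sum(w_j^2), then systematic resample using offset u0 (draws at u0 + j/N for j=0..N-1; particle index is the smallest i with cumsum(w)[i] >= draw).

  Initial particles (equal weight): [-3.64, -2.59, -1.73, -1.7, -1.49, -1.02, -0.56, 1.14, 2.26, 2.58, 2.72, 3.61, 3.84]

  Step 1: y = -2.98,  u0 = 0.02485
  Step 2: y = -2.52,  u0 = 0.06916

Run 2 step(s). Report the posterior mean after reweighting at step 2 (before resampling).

step 1: w=[0.2948, 0.6851, 0.0103, 0.0082, 0.0015, 0.0000, 0.0000, 0.0000, 0.0000, 0.0000, 0.0000, 0.0000, 0.0000]  mean=-2.8817  Neff=1.7969  idx=[0, 0, 0, 0, 1, 1, 1, 1, 1, 1, 1, 1, 1]
step 2: w=[0.0027, 0.0027, 0.0027, 0.0027, 0.1099, 0.1099, 0.1099, 0.1099, 0.1099, 0.1099, 0.1099, 0.1099, 0.1099]  mean=-2.6012  Neff=9.1932  idx=[4, 5, 5, 6, 7, 8, 8, 9, 10, 10, 11, 12, 12]

post_mean = -2.6012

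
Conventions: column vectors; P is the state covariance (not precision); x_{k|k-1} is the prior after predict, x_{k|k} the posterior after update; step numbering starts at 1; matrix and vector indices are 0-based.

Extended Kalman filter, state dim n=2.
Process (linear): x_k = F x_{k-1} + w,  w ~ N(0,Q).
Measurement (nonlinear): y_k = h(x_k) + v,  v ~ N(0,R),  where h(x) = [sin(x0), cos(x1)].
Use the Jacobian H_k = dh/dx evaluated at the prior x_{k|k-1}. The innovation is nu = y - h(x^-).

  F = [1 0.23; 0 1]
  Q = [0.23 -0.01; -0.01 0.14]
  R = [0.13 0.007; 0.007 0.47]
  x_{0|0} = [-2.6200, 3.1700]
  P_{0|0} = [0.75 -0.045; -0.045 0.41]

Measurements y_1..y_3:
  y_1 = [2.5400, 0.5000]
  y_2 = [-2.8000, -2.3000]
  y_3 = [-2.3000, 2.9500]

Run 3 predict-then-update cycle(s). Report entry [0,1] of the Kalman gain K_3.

K[0,1] = -0.0757

step 1: x^-=[-1.8909, 3.1700]  P^-=[0.9810 0.0393; 0.0393 0.5500]  H_jac=[-0.3147 0.0000; 0.0000 0.0284]  S=[0.2271 0.0066; 0.0066 0.4704]  K=[-1.3597 0.0216; -0.0554 0.0340]  nu=[3.4892, 1.4996]  x^+=[-6.6027, 3.0275]  P^+=[0.5613 0.0221; 0.0221 0.5488]
step 2: x^-=[-5.9064, 3.0275]  P^-=[0.8305 0.1384; 0.1384 0.6888]  H_jac=[0.9298 0.0000; 0.0000 -0.1138]  S=[0.8480 -0.0076; -0.0076 0.4789]  K=[0.9104 -0.0184; 0.1503 -0.1613]  nu=[-3.1679, -1.3065]  x^+=[-8.7666, 2.7622]  P^+=[0.1271 0.0198; 0.0198 0.6568]
step 3: x^-=[-8.1313, 2.7622]  P^-=[0.4010 0.1609; 0.1609 0.7968]  H_jac=[-0.2737 0.0000; 0.0000 -0.3703]  S=[0.1600 0.0233; 0.0233 0.5793]  K=[-0.6748 -0.0757; -0.2021 -0.5013]  nu=[-1.3382, 3.8789]  x^+=[-7.5218, 1.0884]  P^+=[0.3224 0.1088; 0.1088 0.6400]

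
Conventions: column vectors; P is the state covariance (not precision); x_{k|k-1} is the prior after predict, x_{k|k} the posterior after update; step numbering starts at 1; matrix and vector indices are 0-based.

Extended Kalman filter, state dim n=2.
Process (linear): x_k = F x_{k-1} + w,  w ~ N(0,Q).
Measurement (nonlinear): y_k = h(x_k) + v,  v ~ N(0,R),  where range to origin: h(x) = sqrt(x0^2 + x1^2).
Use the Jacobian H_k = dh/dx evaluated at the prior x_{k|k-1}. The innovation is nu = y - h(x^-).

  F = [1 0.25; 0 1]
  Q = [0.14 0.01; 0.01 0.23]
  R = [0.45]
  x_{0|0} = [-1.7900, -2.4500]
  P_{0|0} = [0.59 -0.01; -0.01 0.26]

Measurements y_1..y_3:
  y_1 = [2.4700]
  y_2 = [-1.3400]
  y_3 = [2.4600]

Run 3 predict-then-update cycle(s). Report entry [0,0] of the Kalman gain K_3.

step 1: x^-=[-2.4025, -2.4500]  P^-=[0.7413 0.0650; 0.0650 0.4900]  H_jac=[-0.7002 -0.7140]  S=[1.1282]  K=[-0.5012; -0.3505]  nu=[-0.9614]  x^+=[-1.9207, -2.1131]  P^+=[0.4579 -0.1331; -0.1331 0.3514]
step 2: x^-=[-2.4489, -2.1131]  P^-=[0.5533 -0.0353; -0.0353 0.5814]  H_jac=[-0.7571 -0.6533]  S=[0.9804]  K=[-0.4038; -0.3602]  nu=[-4.5746]  x^+=[-0.6019, -0.4654]  P^+=[0.3935 -0.1779; -0.1779 0.4542]
step 3: x^-=[-0.7182, -0.4654]  P^-=[0.4729 -0.0543; -0.0543 0.6842]  H_jac=[-0.8392 -0.5438]  S=[0.9358]  K=[-0.3925; -0.3489]  nu=[1.6042]  x^+=[-1.3480, -1.0250]  P^+=[0.3287 -0.1825; -0.1825 0.5703]

K[0,0] = -0.3925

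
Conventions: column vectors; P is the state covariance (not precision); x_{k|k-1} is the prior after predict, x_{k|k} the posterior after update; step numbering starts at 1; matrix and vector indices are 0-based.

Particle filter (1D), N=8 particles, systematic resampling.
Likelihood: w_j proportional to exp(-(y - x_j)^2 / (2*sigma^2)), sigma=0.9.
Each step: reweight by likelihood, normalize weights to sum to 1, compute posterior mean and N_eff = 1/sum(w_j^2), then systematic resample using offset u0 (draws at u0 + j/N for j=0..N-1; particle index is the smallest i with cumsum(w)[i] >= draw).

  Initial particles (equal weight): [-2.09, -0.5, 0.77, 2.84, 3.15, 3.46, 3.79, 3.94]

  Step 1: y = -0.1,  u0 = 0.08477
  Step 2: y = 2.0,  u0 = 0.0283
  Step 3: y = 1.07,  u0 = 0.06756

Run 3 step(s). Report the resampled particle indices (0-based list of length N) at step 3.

step 1: w=[0.0534, 0.5571, 0.3854, 0.0030, 0.0009, 0.0002, 0.0001, 0.0000]  mean=-0.0809  Neff=2.1659  idx=[1, 1, 1, 1, 1, 2, 2, 2]
step 2: w=[0.0164, 0.0164, 0.0164, 0.0164, 0.0164, 0.3059, 0.3059, 0.3059]  mean=0.6657  Neff=3.5441  idx=[1, 5, 5, 6, 6, 6, 7, 7]
step 3: w=[0.0319, 0.1383, 0.1383, 0.1383, 0.1383, 0.1383, 0.1383, 0.1383]  mean=0.7295  Neff=7.4129  idx=[1, 2, 3, 3, 4, 5, 6, 7]

resampled_idx = [1, 2, 3, 3, 4, 5, 6, 7]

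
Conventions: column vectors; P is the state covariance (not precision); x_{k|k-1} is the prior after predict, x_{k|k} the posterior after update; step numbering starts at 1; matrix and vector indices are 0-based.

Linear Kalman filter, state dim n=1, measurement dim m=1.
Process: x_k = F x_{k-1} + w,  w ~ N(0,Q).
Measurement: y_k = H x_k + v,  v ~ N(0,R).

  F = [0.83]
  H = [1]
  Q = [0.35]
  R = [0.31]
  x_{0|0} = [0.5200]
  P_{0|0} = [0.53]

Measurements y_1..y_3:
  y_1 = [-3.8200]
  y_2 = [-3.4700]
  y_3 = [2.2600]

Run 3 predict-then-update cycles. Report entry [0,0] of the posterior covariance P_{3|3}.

P_post[0,0] = 0.1886

step 1: x^-=[0.4316]  P^-=[0.7151]  S=[1.0251]  K=[0.6976]  nu=[-4.2516]  x^+=[-2.5343]  P^+=[0.2163]
step 2: x^-=[-2.1035]  P^-=[0.4990]  S=[0.8090]  K=[0.6168]  nu=[-1.3665]  x^+=[-2.9463]  P^+=[0.1912]
step 3: x^-=[-2.4455]  P^-=[0.4817]  S=[0.7917]  K=[0.6084]  nu=[4.7055]  x^+=[0.4176]  P^+=[0.1886]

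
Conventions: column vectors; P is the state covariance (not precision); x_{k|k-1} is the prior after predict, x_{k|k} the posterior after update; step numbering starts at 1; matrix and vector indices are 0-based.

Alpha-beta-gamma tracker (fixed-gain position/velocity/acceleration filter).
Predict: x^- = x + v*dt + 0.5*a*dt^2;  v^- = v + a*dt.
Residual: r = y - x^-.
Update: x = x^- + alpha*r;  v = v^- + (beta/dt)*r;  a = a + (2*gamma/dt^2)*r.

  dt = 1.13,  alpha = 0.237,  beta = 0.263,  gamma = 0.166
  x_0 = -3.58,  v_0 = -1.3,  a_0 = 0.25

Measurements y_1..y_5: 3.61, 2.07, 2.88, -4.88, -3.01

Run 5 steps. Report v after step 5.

v_post = -3.0402

step 1: x_pred=-4.8894  r=8.4994  x^+=-2.8750  v^+=0.9607  a^+=2.4599
step 2: x_pred=-0.2190  r=2.2890  x^+=0.3235  v^+=4.2731  a^+=3.0550
step 3: x_pred=7.1026  r=-4.2226  x^+=6.1018  v^+=6.7425  a^+=1.9571
step 4: x_pred=14.9704  r=-19.8504  x^+=10.2658  v^+=4.3340  a^+=-3.2041
step 5: x_pred=13.1176  r=-16.1276  x^+=9.2954  v^+=-3.0402  a^+=-7.3973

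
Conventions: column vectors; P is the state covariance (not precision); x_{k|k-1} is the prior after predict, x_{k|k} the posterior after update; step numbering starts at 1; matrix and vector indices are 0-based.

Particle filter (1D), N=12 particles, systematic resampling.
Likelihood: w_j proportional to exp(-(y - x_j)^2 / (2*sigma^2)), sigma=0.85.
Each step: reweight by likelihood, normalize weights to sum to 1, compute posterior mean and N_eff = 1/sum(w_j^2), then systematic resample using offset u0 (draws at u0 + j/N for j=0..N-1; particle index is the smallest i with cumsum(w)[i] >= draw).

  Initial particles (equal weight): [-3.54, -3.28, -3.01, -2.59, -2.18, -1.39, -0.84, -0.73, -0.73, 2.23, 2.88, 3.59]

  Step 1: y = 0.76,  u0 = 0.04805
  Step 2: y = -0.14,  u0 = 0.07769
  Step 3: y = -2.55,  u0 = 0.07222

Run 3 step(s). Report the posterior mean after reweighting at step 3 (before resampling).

post_mean = -0.7771

step 1: w=[0.0000, 0.0000, 0.0001, 0.0005, 0.0028, 0.0445, 0.1855, 0.2347, 0.2347, 0.2445, 0.0486, 0.0043]  mean=0.1329  Neff=4.7919  idx=[6, 6, 6, 7, 7, 7, 8, 8, 9, 9, 9, 10]
step 2: w=[0.1162, 0.1162, 0.1162, 0.1282, 0.1282, 0.1282, 0.1282, 0.1282, 0.0033, 0.0033, 0.0033, 0.0003]  mean=-0.7376  Neff=8.1477  idx=[0, 1, 2, 2, 3, 4, 4, 5, 6, 6, 7, 9]
step 3: w=[0.1069, 0.1069, 0.1069, 0.1069, 0.0817, 0.0817, 0.0817, 0.0817, 0.0817, 0.0817, 0.0817, 0.0000]  mean=-0.7771  Neff=10.8078  idx=[0, 1, 2, 3, 3, 4, 5, 6, 7, 8, 9, 10]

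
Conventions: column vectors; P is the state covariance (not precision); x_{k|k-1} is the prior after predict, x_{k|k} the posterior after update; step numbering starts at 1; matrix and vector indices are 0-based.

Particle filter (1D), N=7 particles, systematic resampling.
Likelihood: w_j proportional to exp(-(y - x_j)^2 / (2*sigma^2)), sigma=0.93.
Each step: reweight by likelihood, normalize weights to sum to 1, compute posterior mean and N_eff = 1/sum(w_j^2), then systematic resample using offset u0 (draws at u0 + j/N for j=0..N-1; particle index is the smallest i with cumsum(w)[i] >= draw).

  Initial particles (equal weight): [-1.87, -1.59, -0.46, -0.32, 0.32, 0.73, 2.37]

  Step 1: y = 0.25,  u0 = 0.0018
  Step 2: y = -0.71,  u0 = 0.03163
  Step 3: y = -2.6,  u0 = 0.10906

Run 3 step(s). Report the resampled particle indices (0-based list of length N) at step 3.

resampled_idx = [0, 0, 0, 0, 0, 1, 4]

step 1: w=[0.0199, 0.0378, 0.1999, 0.2217, 0.2667, 0.2341, 0.0199]  mean=0.0433  Neff=4.6025  idx=[0, 2, 3, 3, 4, 4, 5]
step 2: w=[0.0990, 0.2079, 0.1974, 0.1974, 0.1167, 0.1167, 0.0650]  mean=-0.2849  Neff=6.1584  idx=[0, 1, 2, 2, 3, 4, 5]
step 3: w=[0.7586, 0.0731, 0.0511, 0.0511, 0.0511, 0.0075, 0.0075]  mean=-1.4965  Neff=1.6986  idx=[0, 0, 0, 0, 0, 1, 4]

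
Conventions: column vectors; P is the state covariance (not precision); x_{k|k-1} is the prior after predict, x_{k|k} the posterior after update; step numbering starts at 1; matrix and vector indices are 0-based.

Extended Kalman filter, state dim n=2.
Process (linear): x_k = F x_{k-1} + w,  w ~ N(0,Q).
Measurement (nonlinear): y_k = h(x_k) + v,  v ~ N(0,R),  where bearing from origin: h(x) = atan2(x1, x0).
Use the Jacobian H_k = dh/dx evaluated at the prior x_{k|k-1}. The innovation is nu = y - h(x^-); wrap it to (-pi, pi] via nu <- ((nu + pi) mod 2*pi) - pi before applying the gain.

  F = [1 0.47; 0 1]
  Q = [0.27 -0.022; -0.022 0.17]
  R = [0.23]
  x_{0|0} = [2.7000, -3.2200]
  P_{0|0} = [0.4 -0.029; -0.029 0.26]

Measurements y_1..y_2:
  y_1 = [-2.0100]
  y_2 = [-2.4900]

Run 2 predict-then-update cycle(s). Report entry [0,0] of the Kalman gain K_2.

K[0,0] = 0.8276

step 1: x^-=[1.1866, -3.2200]  P^-=[0.7002 0.0712; 0.0712 0.4300]  H_jac=[0.2734 0.1008]  S=[0.2906]  K=[0.6834; 0.2161]  nu=[-0.7923]  x^+=[0.6452, -3.3912]  P^+=[0.5644 0.0283; 0.0283 0.4164]
step 2: x^-=[-0.9487, -3.3912]  P^-=[0.9530 0.2020; 0.2020 0.5864]  H_jac=[0.2735 -0.0765]  S=[0.2963]  K=[0.8276; 0.0350]  nu=[-0.6464]  x^+=[-1.4837, -3.4138]  P^+=[0.7501 0.1934; 0.1934 0.5861]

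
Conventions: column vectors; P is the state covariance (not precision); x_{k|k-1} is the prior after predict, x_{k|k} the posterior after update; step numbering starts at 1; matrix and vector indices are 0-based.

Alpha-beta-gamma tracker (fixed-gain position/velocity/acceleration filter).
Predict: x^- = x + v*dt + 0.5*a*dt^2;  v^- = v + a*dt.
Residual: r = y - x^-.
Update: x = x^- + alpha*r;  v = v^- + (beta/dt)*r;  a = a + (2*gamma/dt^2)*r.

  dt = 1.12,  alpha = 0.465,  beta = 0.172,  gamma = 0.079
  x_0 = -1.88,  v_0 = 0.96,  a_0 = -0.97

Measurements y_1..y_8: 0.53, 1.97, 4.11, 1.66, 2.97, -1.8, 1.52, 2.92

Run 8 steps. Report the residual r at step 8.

step 1: x_pred=-1.4132  r=1.9432  x^+=-0.5096  v^+=0.1720  a^+=-0.7252
step 2: x_pred=-0.7718  r=2.7418  x^+=0.5031  v^+=-0.2192  a^+=-0.3799
step 3: x_pred=0.0194  r=4.0906  x^+=1.9215  v^+=-0.0165  a^+=0.1353
step 4: x_pred=1.9880  r=-0.3280  x^+=1.8355  v^+=0.0848  a^+=0.0940
step 5: x_pred=1.9894  r=0.9806  x^+=2.4454  v^+=0.3407  a^+=0.2176
step 6: x_pred=2.9634  r=-4.7634  x^+=0.7484  v^+=-0.1472  a^+=-0.3824
step 7: x_pred=0.3437  r=1.1763  x^+=0.8907  v^+=-0.3948  a^+=-0.2343
step 8: x_pred=0.3015  r=2.6185  x^+=1.5191  v^+=-0.2551  a^+=0.0956

resid = 2.6185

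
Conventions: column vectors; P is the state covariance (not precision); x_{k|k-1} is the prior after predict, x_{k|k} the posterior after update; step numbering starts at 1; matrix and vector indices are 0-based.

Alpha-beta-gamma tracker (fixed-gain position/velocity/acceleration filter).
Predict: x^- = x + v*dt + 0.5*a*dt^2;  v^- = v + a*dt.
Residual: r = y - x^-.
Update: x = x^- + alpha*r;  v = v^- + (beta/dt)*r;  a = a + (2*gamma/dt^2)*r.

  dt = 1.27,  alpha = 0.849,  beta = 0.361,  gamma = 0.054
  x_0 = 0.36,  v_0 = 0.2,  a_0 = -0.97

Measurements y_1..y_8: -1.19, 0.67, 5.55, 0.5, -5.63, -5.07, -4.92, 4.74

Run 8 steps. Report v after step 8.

v_post = 1.5029

step 1: x_pred=-0.1683  r=-1.0217  x^+=-1.0357  v^+=-1.3223  a^+=-1.0384
step 2: x_pred=-3.5525  r=4.2225  x^+=0.0324  v^+=-1.4409  a^+=-0.7557
step 3: x_pred=-2.4069  r=7.9569  x^+=4.3485  v^+=-0.1388  a^+=-0.2229
step 4: x_pred=3.9925  r=-3.4925  x^+=1.0274  v^+=-1.4146  a^+=-0.4567
step 5: x_pred=-1.1375  r=-4.4925  x^+=-4.9516  v^+=-3.2717  a^+=-0.7576
step 6: x_pred=-9.7176  r=4.6476  x^+=-5.7718  v^+=-2.9127  a^+=-0.4464
step 7: x_pred=-9.8308  r=4.9108  x^+=-5.6615  v^+=-2.0836  a^+=-0.1175
step 8: x_pred=-8.4025  r=13.1425  x^+=2.7555  v^+=1.5029  a^+=0.7625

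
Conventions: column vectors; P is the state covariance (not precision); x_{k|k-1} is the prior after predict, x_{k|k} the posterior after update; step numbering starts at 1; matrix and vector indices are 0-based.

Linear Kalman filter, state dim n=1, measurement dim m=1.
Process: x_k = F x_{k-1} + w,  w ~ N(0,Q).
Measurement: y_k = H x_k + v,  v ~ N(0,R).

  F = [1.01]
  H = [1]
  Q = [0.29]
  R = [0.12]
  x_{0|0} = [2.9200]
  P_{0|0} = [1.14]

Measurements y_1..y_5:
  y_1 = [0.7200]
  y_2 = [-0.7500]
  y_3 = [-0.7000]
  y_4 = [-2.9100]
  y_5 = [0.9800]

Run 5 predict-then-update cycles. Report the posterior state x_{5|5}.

step 1: x^-=[2.9492]  P^-=[1.4529]  S=[1.5729]  K=[0.9237]  nu=[-2.2292]  x^+=[0.8901]  P^+=[0.1108]
step 2: x^-=[0.8990]  P^-=[0.4031]  S=[0.5231]  K=[0.7706]  nu=[-1.6490]  x^+=[-0.3717]  P^+=[0.0925]
step 3: x^-=[-0.3754]  P^-=[0.3843]  S=[0.5043]  K=[0.7621]  nu=[-0.3246]  x^+=[-0.6228]  P^+=[0.0914]
step 4: x^-=[-0.6290]  P^-=[0.3833]  S=[0.5033]  K=[0.7616]  nu=[-2.2810]  x^+=[-2.3661]  P^+=[0.0914]
step 5: x^-=[-2.3898]  P^-=[0.3832]  S=[0.5032]  K=[0.7615]  nu=[3.3698]  x^+=[0.1764]  P^+=[0.0914]

x_post = [0.1764]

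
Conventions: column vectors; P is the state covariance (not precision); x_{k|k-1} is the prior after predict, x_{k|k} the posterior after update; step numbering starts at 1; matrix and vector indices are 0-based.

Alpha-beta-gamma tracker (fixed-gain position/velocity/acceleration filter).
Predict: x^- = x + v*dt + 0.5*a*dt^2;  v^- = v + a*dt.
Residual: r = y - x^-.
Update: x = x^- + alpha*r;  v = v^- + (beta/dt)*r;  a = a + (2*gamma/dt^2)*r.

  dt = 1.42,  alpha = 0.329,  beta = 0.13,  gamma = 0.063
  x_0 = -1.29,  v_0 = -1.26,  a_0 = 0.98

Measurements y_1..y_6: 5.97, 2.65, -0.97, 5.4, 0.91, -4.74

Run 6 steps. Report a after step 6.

a_post = -1.9102

step 1: x_pred=-2.0912  r=8.0612  x^+=0.5610  v^+=0.8696  a^+=1.4837
step 2: x_pred=3.2917  r=-0.6417  x^+=3.0806  v^+=2.9177  a^+=1.4436
step 3: x_pred=8.6792  r=-9.6492  x^+=5.5046  v^+=4.0843  a^+=0.8407
step 4: x_pred=12.1519  r=-6.7519  x^+=9.9305  v^+=4.6599  a^+=0.4188
step 5: x_pred=16.9698  r=-16.0598  x^+=11.6861  v^+=3.7843  a^+=-0.5848
step 6: x_pred=16.4703  r=-21.2103  x^+=9.4921  v^+=1.0121  a^+=-1.9102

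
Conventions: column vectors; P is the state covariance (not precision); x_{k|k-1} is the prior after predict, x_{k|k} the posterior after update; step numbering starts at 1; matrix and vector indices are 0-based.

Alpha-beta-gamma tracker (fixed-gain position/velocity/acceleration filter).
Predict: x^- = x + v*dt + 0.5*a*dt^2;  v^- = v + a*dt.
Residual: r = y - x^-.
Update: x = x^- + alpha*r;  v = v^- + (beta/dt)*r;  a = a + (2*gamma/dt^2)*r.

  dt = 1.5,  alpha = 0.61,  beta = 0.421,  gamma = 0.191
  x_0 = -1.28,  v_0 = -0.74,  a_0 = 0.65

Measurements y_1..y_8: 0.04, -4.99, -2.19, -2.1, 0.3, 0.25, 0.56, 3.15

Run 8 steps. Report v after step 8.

v_post = 1.2618

step 1: x_pred=-1.6587  r=1.6987  x^+=-0.6225  v^+=0.7118  a^+=0.9384
step 2: x_pred=1.5009  r=-6.4909  x^+=-2.4586  v^+=0.2976  a^+=-0.1636
step 3: x_pred=-2.1962  r=0.0062  x^+=-2.1924  v^+=0.0540  a^+=-0.1625
step 4: x_pred=-2.2943  r=0.1943  x^+=-2.1758  v^+=-0.1353  a^+=-0.1296
step 5: x_pred=-2.5245  r=2.8245  x^+=-0.8016  v^+=0.4631  a^+=0.3500
step 6: x_pred=0.2868  r=-0.0368  x^+=0.2644  v^+=0.9777  a^+=0.3437
step 7: x_pred=2.1177  r=-1.5577  x^+=1.1675  v^+=1.0562  a^+=0.0793
step 8: x_pred=2.8409  r=0.3091  x^+=3.0295  v^+=1.2618  a^+=0.1318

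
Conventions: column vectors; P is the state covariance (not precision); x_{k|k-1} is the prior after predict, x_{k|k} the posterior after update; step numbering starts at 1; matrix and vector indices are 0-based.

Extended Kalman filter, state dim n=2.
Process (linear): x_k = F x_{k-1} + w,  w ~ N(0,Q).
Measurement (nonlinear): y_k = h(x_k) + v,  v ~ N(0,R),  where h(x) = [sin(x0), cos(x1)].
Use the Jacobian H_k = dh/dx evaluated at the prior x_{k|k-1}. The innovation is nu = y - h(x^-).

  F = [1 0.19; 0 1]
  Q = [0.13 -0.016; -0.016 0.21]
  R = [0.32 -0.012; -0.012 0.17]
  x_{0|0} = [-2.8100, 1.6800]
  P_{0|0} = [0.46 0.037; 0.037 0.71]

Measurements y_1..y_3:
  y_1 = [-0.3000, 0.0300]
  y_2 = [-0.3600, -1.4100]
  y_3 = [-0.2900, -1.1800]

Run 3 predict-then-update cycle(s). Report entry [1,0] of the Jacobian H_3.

step 1: x^-=[-2.4908, 1.6800]  P^-=[0.6297 0.1559; 0.1559 0.9200]  H_jac=[-0.7956 0.0000; 0.0000 -0.9940]  S=[0.7186 0.1113; 0.1113 1.0791]  K=[-0.6859 -0.0729; -0.0420 -0.8432]  nu=[0.3058, 0.1390]  x^+=[-2.7107, 1.5500]  P^+=[0.2748 0.0042; 0.0042 0.1437]
step 2: x^-=[-2.4162, 1.5500]  P^-=[0.4116 0.0155; 0.0155 0.3537]  H_jac=[-0.7482 0.0000; 0.0000 -0.9998]  S=[0.5504 -0.0004; -0.0004 0.5235]  K=[-0.5595 -0.0300; -0.0216 -0.6754]  nu=[0.3034, -1.4308]  x^+=[-2.5430, 2.5099]  P^+=[0.2388 -0.0016; -0.0016 0.1146]
step 3: x^-=[-2.0661, 2.5099]  P^-=[0.3723 0.0042; 0.0042 0.3246]  H_jac=[-0.4753 0.0000; 0.0000 -0.5905]  S=[0.4041 -0.0108; -0.0108 0.2832]  K=[-0.4386 -0.0255; -0.0231 -0.6777]  nu=[0.5898, -0.3730]  x^+=[-2.3153, 2.7491]  P^+=[0.2946 -0.0016; -0.0016 0.1946]

H_jac[1,0] = 0.0000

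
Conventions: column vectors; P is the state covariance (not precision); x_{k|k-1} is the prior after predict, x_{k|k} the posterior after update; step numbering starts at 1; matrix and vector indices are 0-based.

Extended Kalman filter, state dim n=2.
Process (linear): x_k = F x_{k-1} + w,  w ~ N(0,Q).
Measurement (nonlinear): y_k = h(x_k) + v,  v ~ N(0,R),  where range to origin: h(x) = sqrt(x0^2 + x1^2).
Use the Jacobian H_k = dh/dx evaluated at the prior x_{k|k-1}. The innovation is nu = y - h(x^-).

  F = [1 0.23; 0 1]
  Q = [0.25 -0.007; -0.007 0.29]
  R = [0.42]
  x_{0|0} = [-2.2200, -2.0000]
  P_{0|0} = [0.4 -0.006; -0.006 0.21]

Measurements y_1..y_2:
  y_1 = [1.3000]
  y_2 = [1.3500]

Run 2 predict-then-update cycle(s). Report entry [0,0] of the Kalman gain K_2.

step 1: x^-=[-2.6800, -2.0000]  P^-=[0.6583 0.0353; 0.0353 0.5000]  H_jac=[-0.8014 -0.5981]  S=[1.0555]  K=[-0.5199; -0.3101]  nu=[-2.0440]  x^+=[-1.6174, -1.3661]  P^+=[0.3731 -0.1349; -0.1349 0.3985]
step 2: x^-=[-1.9316, -1.3661]  P^-=[0.5821 -0.0502; -0.0502 0.6885]  H_jac=[-0.8164 -0.5774]  S=[0.9902]  K=[-0.4507; -0.3601]  nu=[-1.0159]  x^+=[-1.4738, -1.0003]  P^+=[0.3810 -0.2109; -0.2109 0.5601]

K[0,0] = -0.4507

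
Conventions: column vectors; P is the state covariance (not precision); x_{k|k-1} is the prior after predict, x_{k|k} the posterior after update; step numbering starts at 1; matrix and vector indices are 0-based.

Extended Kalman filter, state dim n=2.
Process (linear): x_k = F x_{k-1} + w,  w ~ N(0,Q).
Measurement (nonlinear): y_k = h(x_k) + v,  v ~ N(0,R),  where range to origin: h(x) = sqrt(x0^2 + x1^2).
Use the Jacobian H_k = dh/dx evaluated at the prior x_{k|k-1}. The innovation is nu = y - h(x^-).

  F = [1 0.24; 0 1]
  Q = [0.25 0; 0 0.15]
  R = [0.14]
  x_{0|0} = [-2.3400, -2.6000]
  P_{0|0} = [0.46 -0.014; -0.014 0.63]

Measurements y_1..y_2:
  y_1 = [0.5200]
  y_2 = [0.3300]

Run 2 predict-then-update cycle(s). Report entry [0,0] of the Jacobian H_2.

H_jac[0,0] = -0.8650

step 1: x^-=[-2.9640, -2.6000]  P^-=[0.7396 0.1372; 0.1372 0.7800]  H_jac=[-0.7518 -0.6594]  S=[1.0332]  K=[-0.6257; -0.5977]  nu=[-3.4228]  x^+=[-0.8224, -0.5543]  P^+=[0.3351 -0.2492; -0.2492 0.4109]
step 2: x^-=[-0.9555, -0.5543]  P^-=[0.4892 -0.1505; -0.1505 0.5609]  H_jac=[-0.8650 -0.5018]  S=[0.5165]  K=[-0.6729; -0.2929]  nu=[-0.7746]  x^+=[-0.4343, -0.3275]  P^+=[0.2553 -0.2523; -0.2523 0.5166]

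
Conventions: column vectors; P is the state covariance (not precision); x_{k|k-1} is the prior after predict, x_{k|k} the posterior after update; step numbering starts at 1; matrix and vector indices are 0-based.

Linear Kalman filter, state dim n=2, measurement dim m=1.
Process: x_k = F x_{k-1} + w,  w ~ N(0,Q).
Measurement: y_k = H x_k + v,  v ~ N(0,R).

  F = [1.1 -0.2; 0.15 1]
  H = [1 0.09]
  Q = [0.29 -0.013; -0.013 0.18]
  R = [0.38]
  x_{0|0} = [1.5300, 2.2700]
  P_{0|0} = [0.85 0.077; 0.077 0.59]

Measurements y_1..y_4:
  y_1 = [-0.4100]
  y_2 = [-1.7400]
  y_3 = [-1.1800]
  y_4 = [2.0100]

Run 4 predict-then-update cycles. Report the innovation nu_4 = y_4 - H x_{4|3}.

step 1: x^-=[1.2290, 2.4995]  P^-=[1.3082 0.0916; 0.0916 0.8122]  S=[1.7113]  K=[0.7693; 0.0963]  nu=[-1.8640]  x^+=[-0.2049, 2.3201]  P^+=[0.2955 -0.0351; -0.0351 0.7964]
step 2: x^-=[-0.6894, 2.2893]  P^-=[0.6948 -0.1611; -0.1611 0.9725]  S=[1.0537]  K=[0.6457; -0.0698]  nu=[-1.2566]  x^+=[-1.5008, 2.3770]  P^+=[0.2556 -0.1136; -0.1136 0.9674]
step 3: x^-=[-2.1262, 2.1519]  P^-=[0.6879 -0.2858; -0.2858 1.1190]  S=[1.0255]  K=[0.6457; -0.1805]  nu=[0.7526]  x^+=[-1.6403, 2.0161]  P^+=[0.2603 -0.1663; -0.1663 1.0856]
step 4: x^-=[-2.2075, 1.7700]  P^-=[0.7216 -0.3651; -0.3651 1.2216]  S=[1.0458]  K=[0.6586; -0.2440]  nu=[4.0582]  x^+=[0.4652, 0.7798]  P^+=[0.2680 -0.1971; -0.1971 1.1593]

innov = [4.0582]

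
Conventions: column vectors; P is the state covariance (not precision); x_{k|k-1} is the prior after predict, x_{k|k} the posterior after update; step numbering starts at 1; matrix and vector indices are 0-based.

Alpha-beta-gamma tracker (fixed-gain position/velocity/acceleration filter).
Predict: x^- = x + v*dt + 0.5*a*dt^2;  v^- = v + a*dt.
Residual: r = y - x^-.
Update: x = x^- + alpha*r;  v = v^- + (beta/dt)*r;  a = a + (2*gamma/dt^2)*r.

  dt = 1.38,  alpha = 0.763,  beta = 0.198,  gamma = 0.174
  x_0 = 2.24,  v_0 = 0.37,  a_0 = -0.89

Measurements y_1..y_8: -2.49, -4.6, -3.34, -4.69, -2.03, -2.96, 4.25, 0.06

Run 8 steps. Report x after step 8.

step 1: x_pred=1.9031  r=-4.3931  x^+=-1.4488  v^+=-1.4885  a^+=-1.6928
step 2: x_pred=-5.1148  r=0.5148  x^+=-4.7220  v^+=-3.7507  a^+=-1.5987
step 3: x_pred=-11.4202  r=8.0802  x^+=-5.2550  v^+=-4.7976  a^+=-0.1222
step 4: x_pred=-11.9920  r=7.3020  x^+=-6.4206  v^+=-3.9185  a^+=1.2122
step 5: x_pred=-10.6738  r=8.6438  x^+=-4.0786  v^+=-1.0055  a^+=2.7917
step 6: x_pred=-2.8079  r=-0.1521  x^+=-2.9239  v^+=2.8252  a^+=2.7639
step 7: x_pred=3.6067  r=0.6433  x^+=4.0975  v^+=6.7317  a^+=2.8815
step 8: x_pred=16.1310  r=-16.0710  x^+=3.8688  v^+=8.4023  a^+=-0.0553

x_post = 3.8688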